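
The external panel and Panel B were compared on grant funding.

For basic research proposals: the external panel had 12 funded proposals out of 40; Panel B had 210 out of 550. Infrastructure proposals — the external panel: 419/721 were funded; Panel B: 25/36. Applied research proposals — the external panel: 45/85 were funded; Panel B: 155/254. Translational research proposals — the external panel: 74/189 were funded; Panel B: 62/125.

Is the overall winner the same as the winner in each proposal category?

Basic research: the external panel 12/40 = 30.0%, Panel B 210/550 = 38.2% → Panel B
Infrastructure: the external panel 419/721 = 58.1%, Panel B 25/36 = 69.4% → Panel B
Applied research: the external panel 45/85 = 52.9%, Panel B 155/254 = 61.0% → Panel B
Translational research: the external panel 74/189 = 39.2%, Panel B 62/125 = 49.6% → Panel B
Overall: the external panel 550/1035 = 53.1%, Panel B 452/965 = 46.8% → the external panel
Panel B wins each proposal group but the external panel wins overall — the comparison reverses. Panel B's proposals skew toward basic research, which has a lower base rate.

No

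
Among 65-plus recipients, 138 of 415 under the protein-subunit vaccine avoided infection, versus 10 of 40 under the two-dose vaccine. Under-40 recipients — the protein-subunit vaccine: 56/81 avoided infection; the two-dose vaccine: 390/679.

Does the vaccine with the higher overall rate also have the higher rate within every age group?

65-plus: the protein-subunit vaccine 138/415 = 33.3%, the two-dose vaccine 10/40 = 25.0% → the protein-subunit vaccine
Under-40: the protein-subunit vaccine 56/81 = 69.1%, the two-dose vaccine 390/679 = 57.4% → the protein-subunit vaccine
Overall: the protein-subunit vaccine 194/496 = 39.1%, the two-dose vaccine 400/719 = 55.6% → the two-dose vaccine
The protein-subunit vaccine wins each age group but the two-dose vaccine wins overall — the comparison reverses. The protein-subunit vaccine's recipients skew toward 65-plus, which has a lower base rate.

No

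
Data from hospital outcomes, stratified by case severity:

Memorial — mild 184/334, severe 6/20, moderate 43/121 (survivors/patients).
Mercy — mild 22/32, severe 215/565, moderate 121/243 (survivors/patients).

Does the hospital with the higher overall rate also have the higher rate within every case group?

Mild: Memorial 184/334 = 55.1%, Mercy 22/32 = 68.8% → Mercy
Severe: Memorial 6/20 = 30.0%, Mercy 215/565 = 38.1% → Mercy
Moderate: Memorial 43/121 = 35.5%, Mercy 121/243 = 49.8% → Mercy
Overall: Memorial 233/475 = 49.1%, Mercy 358/840 = 42.6% → Memorial
Mercy wins each case group but Memorial wins overall — the comparison reverses. Mercy's patients skew toward severe, which has a lower base rate.

No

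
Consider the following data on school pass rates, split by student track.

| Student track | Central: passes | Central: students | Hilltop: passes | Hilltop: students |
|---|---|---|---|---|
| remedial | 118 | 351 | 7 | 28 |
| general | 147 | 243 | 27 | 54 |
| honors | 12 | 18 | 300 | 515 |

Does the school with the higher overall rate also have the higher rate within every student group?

Remedial: Central 118/351 = 33.6%, Hilltop 7/28 = 25.0% → Central
General: Central 147/243 = 60.5%, Hilltop 27/54 = 50.0% → Central
Honors: Central 12/18 = 66.7%, Hilltop 300/515 = 58.3% → Central
Overall: Central 277/612 = 45.3%, Hilltop 334/597 = 55.9% → Hilltop
Central wins each student group but Hilltop wins overall — the comparison reverses. Central's students skew toward remedial, which has a lower base rate.

No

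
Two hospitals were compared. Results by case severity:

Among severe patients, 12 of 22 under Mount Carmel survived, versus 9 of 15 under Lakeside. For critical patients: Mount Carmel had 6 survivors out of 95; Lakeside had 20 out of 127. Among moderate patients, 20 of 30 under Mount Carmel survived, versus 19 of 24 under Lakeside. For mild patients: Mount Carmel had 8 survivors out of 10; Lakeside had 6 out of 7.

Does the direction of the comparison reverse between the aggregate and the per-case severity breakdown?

Severe: Mount Carmel 12/22 = 54.5%, Lakeside 9/15 = 60.0% → Lakeside
Critical: Mount Carmel 6/95 = 6.3%, Lakeside 20/127 = 15.7% → Lakeside
Moderate: Mount Carmel 20/30 = 66.7%, Lakeside 19/24 = 79.2% → Lakeside
Mild: Mount Carmel 8/10 = 80.0%, Lakeside 6/7 = 85.7% → Lakeside
Overall: Mount Carmel 46/157 = 29.3%, Lakeside 54/173 = 31.2% → Lakeside
Lakeside wins overall and in every case group — no reversal.

No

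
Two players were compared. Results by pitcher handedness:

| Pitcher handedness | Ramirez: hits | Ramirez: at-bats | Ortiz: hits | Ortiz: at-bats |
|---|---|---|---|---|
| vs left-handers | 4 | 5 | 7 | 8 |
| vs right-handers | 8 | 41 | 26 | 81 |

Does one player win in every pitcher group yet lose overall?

No

Vs left-handers: Ramirez 4/5 = 80.0%, Ortiz 7/8 = 87.5% → Ortiz
Vs right-handers: Ramirez 8/41 = 19.5%, Ortiz 26/81 = 32.1% → Ortiz
Overall: Ramirez 12/46 = 26.1%, Ortiz 33/89 = 37.1% → Ortiz
Ortiz wins overall and in every pitcher group — no reversal.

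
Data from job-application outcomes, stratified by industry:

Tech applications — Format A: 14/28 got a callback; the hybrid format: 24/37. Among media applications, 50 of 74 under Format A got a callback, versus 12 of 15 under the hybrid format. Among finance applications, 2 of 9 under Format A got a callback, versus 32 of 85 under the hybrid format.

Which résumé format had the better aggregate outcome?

Tech: Format A 14/28 = 50.0%, the hybrid format 24/37 = 64.9% → the hybrid format
Media: Format A 50/74 = 67.6%, the hybrid format 12/15 = 80.0% → the hybrid format
Finance: Format A 2/9 = 22.2%, the hybrid format 32/85 = 37.6% → the hybrid format
Overall: Format A 66/111 = 59.5%, the hybrid format 68/137 = 49.6% → Format A
(The hybrid format wins every industry group but Format A wins overall — the hybrid format's applications skew toward the low-rate finance group.)

Format A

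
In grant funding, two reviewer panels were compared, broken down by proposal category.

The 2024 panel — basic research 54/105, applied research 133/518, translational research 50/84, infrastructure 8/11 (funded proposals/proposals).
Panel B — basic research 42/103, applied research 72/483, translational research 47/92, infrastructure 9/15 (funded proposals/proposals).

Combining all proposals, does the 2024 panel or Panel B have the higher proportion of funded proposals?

Basic research: the 2024 panel 54/105 = 51.4%, Panel B 42/103 = 40.8% → the 2024 panel
Applied research: the 2024 panel 133/518 = 25.7%, Panel B 72/483 = 14.9% → the 2024 panel
Translational research: the 2024 panel 50/84 = 59.5%, Panel B 47/92 = 51.1% → the 2024 panel
Infrastructure: the 2024 panel 8/11 = 72.7%, Panel B 9/15 = 60.0% → the 2024 panel
Overall: the 2024 panel 245/718 = 34.1%, Panel B 170/693 = 24.5% → the 2024 panel

the 2024 panel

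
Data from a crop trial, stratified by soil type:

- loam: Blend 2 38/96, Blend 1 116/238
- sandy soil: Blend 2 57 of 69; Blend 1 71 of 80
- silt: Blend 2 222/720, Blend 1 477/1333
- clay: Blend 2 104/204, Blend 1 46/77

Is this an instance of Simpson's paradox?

No

Loam: Blend 2 38/96 = 39.6%, Blend 1 116/238 = 48.7% → Blend 1
Sandy soil: Blend 2 57/69 = 82.6%, Blend 1 71/80 = 88.8% → Blend 1
Silt: Blend 2 222/720 = 30.8%, Blend 1 477/1333 = 35.8% → Blend 1
Clay: Blend 2 104/204 = 51.0%, Blend 1 46/77 = 59.7% → Blend 1
Overall: Blend 2 421/1089 = 38.7%, Blend 1 710/1728 = 41.1% → Blend 1
Blend 1 wins overall and in every soil group — no reversal.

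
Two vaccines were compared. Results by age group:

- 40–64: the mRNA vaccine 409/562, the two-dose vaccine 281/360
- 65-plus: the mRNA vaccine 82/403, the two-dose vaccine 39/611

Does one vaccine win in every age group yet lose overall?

No

40–64: the mRNA vaccine 409/562 = 72.8%, the two-dose vaccine 281/360 = 78.1% → the two-dose vaccine
65-plus: the mRNA vaccine 82/403 = 20.3%, the two-dose vaccine 39/611 = 6.4% → the mRNA vaccine
Overall: the mRNA vaccine 491/965 = 50.9%, the two-dose vaccine 320/971 = 33.0% → the mRNA vaccine
Neither sweeps: the mRNA vaccine wins 1 of 2 groups, the two-dose vaccine wins 1. The mRNA vaccine wins overall but not every group — no Simpson reversal.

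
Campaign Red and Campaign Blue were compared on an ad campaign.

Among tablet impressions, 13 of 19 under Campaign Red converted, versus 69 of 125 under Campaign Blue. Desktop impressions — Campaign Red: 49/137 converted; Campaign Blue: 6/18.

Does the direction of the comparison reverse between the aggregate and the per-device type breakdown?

Yes

Tablet: Campaign Red 13/19 = 68.4%, Campaign Blue 69/125 = 55.2% → Campaign Red
Desktop: Campaign Red 49/137 = 35.8%, Campaign Blue 6/18 = 33.3% → Campaign Red
Overall: Campaign Red 62/156 = 39.7%, Campaign Blue 75/143 = 52.4% → Campaign Blue
Campaign Red wins each device group but Campaign Blue wins overall — the comparison reverses. Campaign Red's impressions skew toward desktop, which has a lower base rate.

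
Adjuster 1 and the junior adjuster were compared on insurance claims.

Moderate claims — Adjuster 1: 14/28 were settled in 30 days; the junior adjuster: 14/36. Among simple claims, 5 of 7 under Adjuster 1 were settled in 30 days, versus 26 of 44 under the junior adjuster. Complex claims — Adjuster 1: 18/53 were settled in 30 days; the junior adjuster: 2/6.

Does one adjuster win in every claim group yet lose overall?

Moderate: Adjuster 1 14/28 = 50.0%, the junior adjuster 14/36 = 38.9% → Adjuster 1
Simple: Adjuster 1 5/7 = 71.4%, the junior adjuster 26/44 = 59.1% → Adjuster 1
Complex: Adjuster 1 18/53 = 34.0%, the junior adjuster 2/6 = 33.3% → Adjuster 1
Overall: Adjuster 1 37/88 = 42.0%, the junior adjuster 42/86 = 48.8% → the junior adjuster
Adjuster 1 wins each claim group but the junior adjuster wins overall — the comparison reverses. Adjuster 1's claims skew toward complex, which has a lower base rate.

Yes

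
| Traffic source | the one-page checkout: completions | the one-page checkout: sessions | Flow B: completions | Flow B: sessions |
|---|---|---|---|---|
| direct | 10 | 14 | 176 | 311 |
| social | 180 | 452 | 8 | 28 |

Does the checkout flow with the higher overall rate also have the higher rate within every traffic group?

Direct: the one-page checkout 10/14 = 71.4%, Flow B 176/311 = 56.6% → the one-page checkout
Social: the one-page checkout 180/452 = 39.8%, Flow B 8/28 = 28.6% → the one-page checkout
Overall: the one-page checkout 190/466 = 40.8%, Flow B 184/339 = 54.3% → Flow B
The one-page checkout wins each traffic group but Flow B wins overall — the comparison reverses. The one-page checkout's sessions skew toward social, which has a lower base rate.

No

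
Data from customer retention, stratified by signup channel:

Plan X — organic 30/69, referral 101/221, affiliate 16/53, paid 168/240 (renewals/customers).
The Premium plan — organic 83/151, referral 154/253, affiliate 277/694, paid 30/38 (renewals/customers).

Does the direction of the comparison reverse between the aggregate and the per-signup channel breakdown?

Organic: Plan X 30/69 = 43.5%, the Premium plan 83/151 = 55.0% → the Premium plan
Referral: Plan X 101/221 = 45.7%, the Premium plan 154/253 = 60.9% → the Premium plan
Affiliate: Plan X 16/53 = 30.2%, the Premium plan 277/694 = 39.9% → the Premium plan
Paid: Plan X 168/240 = 70.0%, the Premium plan 30/38 = 78.9% → the Premium plan
Overall: Plan X 315/583 = 54.0%, the Premium plan 544/1136 = 47.9% → Plan X
The Premium plan wins each signup group but Plan X wins overall — the comparison reverses. The Premium plan's customers skew toward affiliate, which has a lower base rate.

Yes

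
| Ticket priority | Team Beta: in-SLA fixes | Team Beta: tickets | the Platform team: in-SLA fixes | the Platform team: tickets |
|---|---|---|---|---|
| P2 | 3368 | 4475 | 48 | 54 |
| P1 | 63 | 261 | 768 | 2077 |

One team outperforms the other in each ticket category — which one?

P2: Team Beta 3368/4475 = 75.3%, the Platform team 48/54 = 88.9% → the Platform team
P1: Team Beta 63/261 = 24.1%, the Platform team 768/2077 = 37.0% → the Platform team
The Platform team has the higher rate in both groups.

the Platform team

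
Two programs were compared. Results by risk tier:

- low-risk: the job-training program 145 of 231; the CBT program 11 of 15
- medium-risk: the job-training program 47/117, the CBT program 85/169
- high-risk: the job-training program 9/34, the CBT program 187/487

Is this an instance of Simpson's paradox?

Yes

Low-risk: the job-training program 145/231 = 62.8%, the CBT program 11/15 = 73.3% → the CBT program
Medium-risk: the job-training program 47/117 = 40.2%, the CBT program 85/169 = 50.3% → the CBT program
High-risk: the job-training program 9/34 = 26.5%, the CBT program 187/487 = 38.4% → the CBT program
Overall: the job-training program 201/382 = 52.6%, the CBT program 283/671 = 42.2% → the job-training program
The CBT program wins each risk group but the job-training program wins overall — the comparison reverses. The CBT program's participants skew toward high-risk, which has a lower base rate.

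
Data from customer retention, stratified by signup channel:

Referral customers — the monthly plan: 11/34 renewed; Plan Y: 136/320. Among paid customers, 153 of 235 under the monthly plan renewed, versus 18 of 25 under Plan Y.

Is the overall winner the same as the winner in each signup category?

Referral: the monthly plan 11/34 = 32.4%, Plan Y 136/320 = 42.5% → Plan Y
Paid: the monthly plan 153/235 = 65.1%, Plan Y 18/25 = 72.0% → Plan Y
Overall: the monthly plan 164/269 = 61.0%, Plan Y 154/345 = 44.6% → the monthly plan
Plan Y wins each signup group but the monthly plan wins overall — the comparison reverses. Plan Y's customers skew toward referral, which has a lower base rate.

No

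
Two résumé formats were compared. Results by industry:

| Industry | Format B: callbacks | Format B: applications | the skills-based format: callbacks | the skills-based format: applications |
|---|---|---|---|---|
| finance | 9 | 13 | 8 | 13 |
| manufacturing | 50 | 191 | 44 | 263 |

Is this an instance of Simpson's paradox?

Finance: Format B 9/13 = 69.2%, the skills-based format 8/13 = 61.5% → Format B
Manufacturing: Format B 50/191 = 26.2%, the skills-based format 44/263 = 16.7% → Format B
Overall: Format B 59/204 = 28.9%, the skills-based format 52/276 = 18.8% → Format B
Format B wins overall and in every industry group — no reversal.

No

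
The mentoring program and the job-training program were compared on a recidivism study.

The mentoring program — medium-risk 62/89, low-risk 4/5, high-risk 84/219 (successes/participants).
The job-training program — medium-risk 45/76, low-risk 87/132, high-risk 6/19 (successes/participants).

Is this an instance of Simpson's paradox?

Yes

Medium-risk: the mentoring program 62/89 = 69.7%, the job-training program 45/76 = 59.2% → the mentoring program
Low-risk: the mentoring program 4/5 = 80.0%, the job-training program 87/132 = 65.9% → the mentoring program
High-risk: the mentoring program 84/219 = 38.4%, the job-training program 6/19 = 31.6% → the mentoring program
Overall: the mentoring program 150/313 = 47.9%, the job-training program 138/227 = 60.8% → the job-training program
The mentoring program wins each risk group but the job-training program wins overall — the comparison reverses. The mentoring program's participants skew toward high-risk, which has a lower base rate.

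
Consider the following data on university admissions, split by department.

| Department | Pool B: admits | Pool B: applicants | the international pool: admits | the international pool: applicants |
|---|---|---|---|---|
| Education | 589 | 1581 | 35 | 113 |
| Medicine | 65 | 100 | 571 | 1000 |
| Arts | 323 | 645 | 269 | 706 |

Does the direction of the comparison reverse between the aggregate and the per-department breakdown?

Education: Pool B 589/1581 = 37.3%, the international pool 35/113 = 31.0% → Pool B
Medicine: Pool B 65/100 = 65.0%, the international pool 571/1000 = 57.1% → Pool B
Arts: Pool B 323/645 = 50.1%, the international pool 269/706 = 38.1% → Pool B
Overall: Pool B 977/2326 = 42.0%, the international pool 875/1819 = 48.1% → the international pool
Pool B wins each department group but the international pool wins overall — the comparison reverses. Pool B's applicants skew toward Education, which has a lower base rate.

Yes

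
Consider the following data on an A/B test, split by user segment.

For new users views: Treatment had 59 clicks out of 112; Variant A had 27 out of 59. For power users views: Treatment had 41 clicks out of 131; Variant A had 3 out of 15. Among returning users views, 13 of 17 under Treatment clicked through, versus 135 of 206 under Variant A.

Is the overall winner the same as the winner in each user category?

New users: Treatment 59/112 = 52.7%, Variant A 27/59 = 45.8% → Treatment
Power users: Treatment 41/131 = 31.3%, Variant A 3/15 = 20.0% → Treatment
Returning users: Treatment 13/17 = 76.5%, Variant A 135/206 = 65.5% → Treatment
Overall: Treatment 113/260 = 43.5%, Variant A 165/280 = 58.9% → Variant A
Treatment wins each user group but Variant A wins overall — the comparison reverses. Treatment's views skew toward power users, which has a lower base rate.

No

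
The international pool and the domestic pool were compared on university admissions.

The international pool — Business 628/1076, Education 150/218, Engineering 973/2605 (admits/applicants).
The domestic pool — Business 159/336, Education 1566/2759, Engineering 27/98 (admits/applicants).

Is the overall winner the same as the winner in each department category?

Business: the international pool 628/1076 = 58.4%, the domestic pool 159/336 = 47.3% → the international pool
Education: the international pool 150/218 = 68.8%, the domestic pool 1566/2759 = 56.8% → the international pool
Engineering: the international pool 973/2605 = 37.4%, the domestic pool 27/98 = 27.6% → the international pool
Overall: the international pool 1751/3899 = 44.9%, the domestic pool 1752/3193 = 54.9% → the domestic pool
The international pool wins each department group but the domestic pool wins overall — the comparison reverses. The international pool's applicants skew toward Engineering, which has a lower base rate.

No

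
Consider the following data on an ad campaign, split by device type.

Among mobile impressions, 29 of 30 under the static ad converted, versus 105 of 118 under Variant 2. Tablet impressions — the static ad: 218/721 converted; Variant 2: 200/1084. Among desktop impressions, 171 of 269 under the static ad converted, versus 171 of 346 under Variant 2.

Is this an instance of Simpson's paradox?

No

Mobile: the static ad 29/30 = 96.7%, Variant 2 105/118 = 89.0% → the static ad
Tablet: the static ad 218/721 = 30.2%, Variant 2 200/1084 = 18.5% → the static ad
Desktop: the static ad 171/269 = 63.6%, Variant 2 171/346 = 49.4% → the static ad
Overall: the static ad 418/1020 = 41.0%, Variant 2 476/1548 = 30.7% → the static ad
The static ad wins overall and in every device group — no reversal.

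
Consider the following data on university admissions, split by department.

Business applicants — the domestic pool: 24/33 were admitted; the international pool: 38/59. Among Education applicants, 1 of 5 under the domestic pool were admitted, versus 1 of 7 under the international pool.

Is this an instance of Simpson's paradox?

No

Business: the domestic pool 24/33 = 72.7%, the international pool 38/59 = 64.4% → the domestic pool
Education: the domestic pool 1/5 = 20.0%, the international pool 1/7 = 14.3% → the domestic pool
Overall: the domestic pool 25/38 = 65.8%, the international pool 39/66 = 59.1% → the domestic pool
The domestic pool wins overall and in every department group — no reversal.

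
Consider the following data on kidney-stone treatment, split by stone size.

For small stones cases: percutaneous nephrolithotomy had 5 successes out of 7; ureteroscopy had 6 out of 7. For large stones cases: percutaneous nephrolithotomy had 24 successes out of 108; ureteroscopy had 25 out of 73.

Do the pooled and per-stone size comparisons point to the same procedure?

Yes

Small stones: percutaneous nephrolithotomy 5/7 = 71.4%, ureteroscopy 6/7 = 85.7% → ureteroscopy
Large stones: percutaneous nephrolithotomy 24/108 = 22.2%, ureteroscopy 25/73 = 34.2% → ureteroscopy
Overall: percutaneous nephrolithotomy 29/115 = 25.2%, ureteroscopy 31/80 = 38.8% → ureteroscopy
Ureteroscopy wins overall and in every stone group — no reversal.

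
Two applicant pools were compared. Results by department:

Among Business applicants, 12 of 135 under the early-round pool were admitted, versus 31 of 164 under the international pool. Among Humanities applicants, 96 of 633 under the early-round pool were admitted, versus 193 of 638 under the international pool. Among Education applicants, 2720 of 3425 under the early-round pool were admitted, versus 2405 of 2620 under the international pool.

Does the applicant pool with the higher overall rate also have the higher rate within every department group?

Business: the early-round pool 12/135 = 8.9%, the international pool 31/164 = 18.9% → the international pool
Humanities: the early-round pool 96/633 = 15.2%, the international pool 193/638 = 30.3% → the international pool
Education: the early-round pool 2720/3425 = 79.4%, the international pool 2405/2620 = 91.8% → the international pool
Overall: the early-round pool 2828/4193 = 67.4%, the international pool 2629/3422 = 76.8% → the international pool
The international pool wins overall and in every department group — no reversal.

Yes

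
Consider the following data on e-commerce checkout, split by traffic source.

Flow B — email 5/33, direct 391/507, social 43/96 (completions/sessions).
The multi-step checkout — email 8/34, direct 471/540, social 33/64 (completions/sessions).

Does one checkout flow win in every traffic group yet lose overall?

No

Email: Flow B 5/33 = 15.2%, the multi-step checkout 8/34 = 23.5% → the multi-step checkout
Direct: Flow B 391/507 = 77.1%, the multi-step checkout 471/540 = 87.2% → the multi-step checkout
Social: Flow B 43/96 = 44.8%, the multi-step checkout 33/64 = 51.6% → the multi-step checkout
Overall: Flow B 439/636 = 69.0%, the multi-step checkout 512/638 = 80.3% → the multi-step checkout
The multi-step checkout wins overall and in every traffic group — no reversal.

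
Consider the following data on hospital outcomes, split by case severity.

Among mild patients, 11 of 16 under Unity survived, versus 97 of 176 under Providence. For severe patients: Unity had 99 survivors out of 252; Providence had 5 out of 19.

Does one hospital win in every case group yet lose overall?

Mild: Unity 11/16 = 68.8%, Providence 97/176 = 55.1% → Unity
Severe: Unity 99/252 = 39.3%, Providence 5/19 = 26.3% → Unity
Overall: Unity 110/268 = 41.0%, Providence 102/195 = 52.3% → Providence
Unity wins each case group but Providence wins overall — the comparison reverses. Unity's patients skew toward severe, which has a lower base rate.

Yes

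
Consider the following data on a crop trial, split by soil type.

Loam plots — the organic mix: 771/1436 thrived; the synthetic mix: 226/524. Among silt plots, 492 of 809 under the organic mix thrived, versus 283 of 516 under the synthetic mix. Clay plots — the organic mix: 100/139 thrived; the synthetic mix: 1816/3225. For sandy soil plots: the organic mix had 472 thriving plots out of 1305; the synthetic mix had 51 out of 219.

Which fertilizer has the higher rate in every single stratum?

Loam: the organic mix 771/1436 = 53.7%, the synthetic mix 226/524 = 43.1% → the organic mix
Silt: the organic mix 492/809 = 60.8%, the synthetic mix 283/516 = 54.8% → the organic mix
Clay: the organic mix 100/139 = 71.9%, the synthetic mix 1816/3225 = 56.3% → the organic mix
Sandy soil: the organic mix 472/1305 = 36.2%, the synthetic mix 51/219 = 23.3% → the organic mix
The organic mix has the higher rate in all 4 groups.

the organic mix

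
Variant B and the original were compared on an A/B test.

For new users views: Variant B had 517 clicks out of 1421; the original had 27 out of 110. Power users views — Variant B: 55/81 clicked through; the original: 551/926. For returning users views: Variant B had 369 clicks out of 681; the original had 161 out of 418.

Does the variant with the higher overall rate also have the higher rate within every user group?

New users: Variant B 517/1421 = 36.4%, the original 27/110 = 24.5% → Variant B
Power users: Variant B 55/81 = 67.9%, the original 551/926 = 59.5% → Variant B
Returning users: Variant B 369/681 = 54.2%, the original 161/418 = 38.5% → Variant B
Overall: Variant B 941/2183 = 43.1%, the original 739/1454 = 50.8% → the original
Variant B wins each user group but the original wins overall — the comparison reverses. Variant B's views skew toward new users, which has a lower base rate.

No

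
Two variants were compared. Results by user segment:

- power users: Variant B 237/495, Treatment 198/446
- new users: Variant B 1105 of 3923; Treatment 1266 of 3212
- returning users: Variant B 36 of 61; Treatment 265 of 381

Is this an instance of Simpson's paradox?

No

Power users: Variant B 237/495 = 47.9%, Treatment 198/446 = 44.4% → Variant B
New users: Variant B 1105/3923 = 28.2%, Treatment 1266/3212 = 39.4% → Treatment
Returning users: Variant B 36/61 = 59.0%, Treatment 265/381 = 69.6% → Treatment
Overall: Variant B 1378/4479 = 30.8%, Treatment 1729/4039 = 42.8% → Treatment
Neither sweeps: Variant B wins 1 of 3 groups, Treatment wins 2. Treatment wins overall but not every group — no Simpson reversal.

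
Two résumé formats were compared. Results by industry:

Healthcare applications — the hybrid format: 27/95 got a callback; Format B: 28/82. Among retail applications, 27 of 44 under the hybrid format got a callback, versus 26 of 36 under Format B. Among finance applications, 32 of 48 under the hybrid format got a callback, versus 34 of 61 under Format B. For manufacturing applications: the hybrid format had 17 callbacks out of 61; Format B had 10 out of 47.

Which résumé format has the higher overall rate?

Healthcare: the hybrid format 27/95 = 28.4%, Format B 28/82 = 34.1% → Format B
Retail: the hybrid format 27/44 = 61.4%, Format B 26/36 = 72.2% → Format B
Finance: the hybrid format 32/48 = 66.7%, Format B 34/61 = 55.7% → the hybrid format
Manufacturing: the hybrid format 17/61 = 27.9%, Format B 10/47 = 21.3% → the hybrid format
Overall: the hybrid format 103/248 = 41.5%, Format B 98/226 = 43.4% → Format B
(Neither sweeps every industry group, but Format B has the higher pooled rate.)

Format B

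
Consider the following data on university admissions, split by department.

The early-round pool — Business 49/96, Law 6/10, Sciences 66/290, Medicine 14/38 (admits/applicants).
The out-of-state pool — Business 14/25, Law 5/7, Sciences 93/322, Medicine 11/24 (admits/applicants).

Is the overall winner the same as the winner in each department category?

Yes

Business: the early-round pool 49/96 = 51.0%, the out-of-state pool 14/25 = 56.0% → the out-of-state pool
Law: the early-round pool 6/10 = 60.0%, the out-of-state pool 5/7 = 71.4% → the out-of-state pool
Sciences: the early-round pool 66/290 = 22.8%, the out-of-state pool 93/322 = 28.9% → the out-of-state pool
Medicine: the early-round pool 14/38 = 36.8%, the out-of-state pool 11/24 = 45.8% → the out-of-state pool
Overall: the early-round pool 135/434 = 31.1%, the out-of-state pool 123/378 = 32.5% → the out-of-state pool
The out-of-state pool wins overall and in every department group — no reversal.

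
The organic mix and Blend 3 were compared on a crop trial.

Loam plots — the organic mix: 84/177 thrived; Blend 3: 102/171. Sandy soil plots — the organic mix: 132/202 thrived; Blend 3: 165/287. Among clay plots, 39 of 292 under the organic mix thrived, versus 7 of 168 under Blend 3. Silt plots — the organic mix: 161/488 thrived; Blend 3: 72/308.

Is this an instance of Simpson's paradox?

Loam: the organic mix 84/177 = 47.5%, Blend 3 102/171 = 59.6% → Blend 3
Sandy soil: the organic mix 132/202 = 65.3%, Blend 3 165/287 = 57.5% → the organic mix
Clay: the organic mix 39/292 = 13.4%, Blend 3 7/168 = 4.2% → the organic mix
Silt: the organic mix 161/488 = 33.0%, Blend 3 72/308 = 23.4% → the organic mix
Overall: the organic mix 416/1159 = 35.9%, Blend 3 346/934 = 37.0% → Blend 3
Neither sweeps: the organic mix wins 3 of 4 groups, Blend 3 wins 1. Blend 3 wins overall but not every group — no Simpson reversal.

No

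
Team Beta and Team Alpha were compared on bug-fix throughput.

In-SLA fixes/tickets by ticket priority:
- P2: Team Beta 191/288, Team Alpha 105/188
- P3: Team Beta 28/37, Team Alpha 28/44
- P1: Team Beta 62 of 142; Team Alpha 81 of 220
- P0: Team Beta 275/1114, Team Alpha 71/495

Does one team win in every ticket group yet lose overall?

P2: Team Beta 191/288 = 66.3%, Team Alpha 105/188 = 55.9% → Team Beta
P3: Team Beta 28/37 = 75.7%, Team Alpha 28/44 = 63.6% → Team Beta
P1: Team Beta 62/142 = 43.7%, Team Alpha 81/220 = 36.8% → Team Beta
P0: Team Beta 275/1114 = 24.7%, Team Alpha 71/495 = 14.3% → Team Beta
Overall: Team Beta 556/1581 = 35.2%, Team Alpha 285/947 = 30.1% → Team Beta
Team Beta wins overall and in every ticket group — no reversal.

No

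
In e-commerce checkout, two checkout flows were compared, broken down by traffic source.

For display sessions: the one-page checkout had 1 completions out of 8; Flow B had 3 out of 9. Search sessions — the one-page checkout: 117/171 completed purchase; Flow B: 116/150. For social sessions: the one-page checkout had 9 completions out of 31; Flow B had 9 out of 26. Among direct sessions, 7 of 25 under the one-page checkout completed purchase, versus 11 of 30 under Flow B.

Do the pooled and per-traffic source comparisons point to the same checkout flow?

Yes

Display: the one-page checkout 1/8 = 12.5%, Flow B 3/9 = 33.3% → Flow B
Search: the one-page checkout 117/171 = 68.4%, Flow B 116/150 = 77.3% → Flow B
Social: the one-page checkout 9/31 = 29.0%, Flow B 9/26 = 34.6% → Flow B
Direct: the one-page checkout 7/25 = 28.0%, Flow B 11/30 = 36.7% → Flow B
Overall: the one-page checkout 134/235 = 57.0%, Flow B 139/215 = 64.7% → Flow B
Flow B wins overall and in every traffic group — no reversal.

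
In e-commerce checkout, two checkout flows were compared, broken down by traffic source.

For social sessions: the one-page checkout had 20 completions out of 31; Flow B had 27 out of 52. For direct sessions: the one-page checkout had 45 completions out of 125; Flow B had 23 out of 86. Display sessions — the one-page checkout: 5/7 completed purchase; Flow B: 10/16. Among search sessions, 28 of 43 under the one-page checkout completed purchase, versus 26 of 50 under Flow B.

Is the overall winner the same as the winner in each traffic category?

Yes

Social: the one-page checkout 20/31 = 64.5%, Flow B 27/52 = 51.9% → the one-page checkout
Direct: the one-page checkout 45/125 = 36.0%, Flow B 23/86 = 26.7% → the one-page checkout
Display: the one-page checkout 5/7 = 71.4%, Flow B 10/16 = 62.5% → the one-page checkout
Search: the one-page checkout 28/43 = 65.1%, Flow B 26/50 = 52.0% → the one-page checkout
Overall: the one-page checkout 98/206 = 47.6%, Flow B 86/204 = 42.2% → the one-page checkout
The one-page checkout wins overall and in every traffic group — no reversal.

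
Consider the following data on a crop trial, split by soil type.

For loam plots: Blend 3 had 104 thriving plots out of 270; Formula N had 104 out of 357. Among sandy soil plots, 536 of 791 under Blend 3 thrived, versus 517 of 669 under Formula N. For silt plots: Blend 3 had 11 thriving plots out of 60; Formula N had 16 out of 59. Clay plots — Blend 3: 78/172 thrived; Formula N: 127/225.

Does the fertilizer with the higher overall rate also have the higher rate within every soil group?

Loam: Blend 3 104/270 = 38.5%, Formula N 104/357 = 29.1% → Blend 3
Sandy soil: Blend 3 536/791 = 67.8%, Formula N 517/669 = 77.3% → Formula N
Silt: Blend 3 11/60 = 18.3%, Formula N 16/59 = 27.1% → Formula N
Clay: Blend 3 78/172 = 45.3%, Formula N 127/225 = 56.4% → Formula N
Overall: Blend 3 729/1293 = 56.4%, Formula N 764/1310 = 58.3% → Formula N
Neither sweeps: Blend 3 wins 1 of 4 groups, Formula N wins 3. Formula N wins overall but not every group — no Simpson reversal.

No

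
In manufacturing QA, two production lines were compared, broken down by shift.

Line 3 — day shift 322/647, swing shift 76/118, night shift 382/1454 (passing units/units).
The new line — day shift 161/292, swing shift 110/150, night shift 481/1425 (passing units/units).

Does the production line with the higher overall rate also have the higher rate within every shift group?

Yes

Day shift: Line 3 322/647 = 49.8%, the new line 161/292 = 55.1% → the new line
Swing shift: Line 3 76/118 = 64.4%, the new line 110/150 = 73.3% → the new line
Night shift: Line 3 382/1454 = 26.3%, the new line 481/1425 = 33.8% → the new line
Overall: Line 3 780/2219 = 35.2%, the new line 752/1867 = 40.3% → the new line
The new line wins overall and in every shift group — no reversal.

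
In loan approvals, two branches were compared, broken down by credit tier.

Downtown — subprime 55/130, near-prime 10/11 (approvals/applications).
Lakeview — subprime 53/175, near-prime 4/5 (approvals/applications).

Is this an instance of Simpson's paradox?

Subprime: Downtown 55/130 = 42.3%, Lakeview 53/175 = 30.3% → Downtown
Near-prime: Downtown 10/11 = 90.9%, Lakeview 4/5 = 80.0% → Downtown
Overall: Downtown 65/141 = 46.1%, Lakeview 57/180 = 31.7% → Downtown
Downtown wins overall and in every credit group — no reversal.

No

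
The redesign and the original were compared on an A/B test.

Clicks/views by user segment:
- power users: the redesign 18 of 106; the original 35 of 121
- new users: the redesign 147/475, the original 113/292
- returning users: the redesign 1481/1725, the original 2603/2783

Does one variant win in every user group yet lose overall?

No

Power users: the redesign 18/106 = 17.0%, the original 35/121 = 28.9% → the original
New users: the redesign 147/475 = 30.9%, the original 113/292 = 38.7% → the original
Returning users: the redesign 1481/1725 = 85.9%, the original 2603/2783 = 93.5% → the original
Overall: the redesign 1646/2306 = 71.4%, the original 2751/3196 = 86.1% → the original
The original wins overall and in every user group — no reversal.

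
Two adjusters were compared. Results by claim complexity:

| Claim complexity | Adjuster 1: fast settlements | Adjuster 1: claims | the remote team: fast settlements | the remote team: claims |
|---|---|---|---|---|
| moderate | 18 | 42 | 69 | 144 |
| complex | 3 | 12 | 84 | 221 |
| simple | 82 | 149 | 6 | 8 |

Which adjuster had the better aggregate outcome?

Moderate: Adjuster 1 18/42 = 42.9%, the remote team 69/144 = 47.9% → the remote team
Complex: Adjuster 1 3/12 = 25.0%, the remote team 84/221 = 38.0% → the remote team
Simple: Adjuster 1 82/149 = 55.0%, the remote team 6/8 = 75.0% → the remote team
Overall: Adjuster 1 103/203 = 50.7%, the remote team 159/373 = 42.6% → Adjuster 1
(The remote team wins every claim group but Adjuster 1 wins overall — the remote team's claims skew toward the low-rate complex group.)

Adjuster 1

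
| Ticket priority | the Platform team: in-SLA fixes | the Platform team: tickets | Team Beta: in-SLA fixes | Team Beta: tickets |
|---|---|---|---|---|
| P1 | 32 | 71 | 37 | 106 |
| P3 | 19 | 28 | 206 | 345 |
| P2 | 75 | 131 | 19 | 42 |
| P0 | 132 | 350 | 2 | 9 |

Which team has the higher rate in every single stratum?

P1: the Platform team 32/71 = 45.1%, Team Beta 37/106 = 34.9% → the Platform team
P3: the Platform team 19/28 = 67.9%, Team Beta 206/345 = 59.7% → the Platform team
P2: the Platform team 75/131 = 57.3%, Team Beta 19/42 = 45.2% → the Platform team
P0: the Platform team 132/350 = 37.7%, Team Beta 2/9 = 22.2% → the Platform team
The Platform team has the higher rate in all 4 groups.

the Platform team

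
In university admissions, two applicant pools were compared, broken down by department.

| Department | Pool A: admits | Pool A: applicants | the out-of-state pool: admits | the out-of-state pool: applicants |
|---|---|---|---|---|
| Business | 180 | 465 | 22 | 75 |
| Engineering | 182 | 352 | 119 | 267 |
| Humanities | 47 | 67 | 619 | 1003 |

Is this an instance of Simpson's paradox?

Yes

Business: Pool A 180/465 = 38.7%, the out-of-state pool 22/75 = 29.3% → Pool A
Engineering: Pool A 182/352 = 51.7%, the out-of-state pool 119/267 = 44.6% → Pool A
Humanities: Pool A 47/67 = 70.1%, the out-of-state pool 619/1003 = 61.7% → Pool A
Overall: Pool A 409/884 = 46.3%, the out-of-state pool 760/1345 = 56.5% → the out-of-state pool
Pool A wins each department group but the out-of-state pool wins overall — the comparison reverses. Pool A's applicants skew toward Business, which has a lower base rate.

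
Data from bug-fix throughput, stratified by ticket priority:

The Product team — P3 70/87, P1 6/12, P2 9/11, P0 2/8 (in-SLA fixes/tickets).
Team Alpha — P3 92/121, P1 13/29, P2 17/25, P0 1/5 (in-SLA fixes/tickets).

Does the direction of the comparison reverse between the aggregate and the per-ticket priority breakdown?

P3: the Product team 70/87 = 80.5%, Team Alpha 92/121 = 76.0% → the Product team
P1: the Product team 6/12 = 50.0%, Team Alpha 13/29 = 44.8% → the Product team
P2: the Product team 9/11 = 81.8%, Team Alpha 17/25 = 68.0% → the Product team
P0: the Product team 2/8 = 25.0%, Team Alpha 1/5 = 20.0% → the Product team
Overall: the Product team 87/118 = 73.7%, Team Alpha 123/180 = 68.3% → the Product team
The Product team wins overall and in every ticket group — no reversal.

No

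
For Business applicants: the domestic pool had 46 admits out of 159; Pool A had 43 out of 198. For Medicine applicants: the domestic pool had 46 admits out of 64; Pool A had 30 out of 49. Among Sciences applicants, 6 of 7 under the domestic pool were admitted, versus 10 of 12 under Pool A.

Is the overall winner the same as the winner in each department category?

Business: the domestic pool 46/159 = 28.9%, Pool A 43/198 = 21.7% → the domestic pool
Medicine: the domestic pool 46/64 = 71.9%, Pool A 30/49 = 61.2% → the domestic pool
Sciences: the domestic pool 6/7 = 85.7%, Pool A 10/12 = 83.3% → the domestic pool
Overall: the domestic pool 98/230 = 42.6%, Pool A 83/259 = 32.0% → the domestic pool
The domestic pool wins overall and in every department group — no reversal.

Yes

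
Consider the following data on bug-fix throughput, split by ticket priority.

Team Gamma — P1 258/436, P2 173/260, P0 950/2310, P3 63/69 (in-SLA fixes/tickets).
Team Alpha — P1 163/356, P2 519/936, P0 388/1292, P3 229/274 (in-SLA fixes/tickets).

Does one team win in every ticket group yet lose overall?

No

P1: Team Gamma 258/436 = 59.2%, Team Alpha 163/356 = 45.8% → Team Gamma
P2: Team Gamma 173/260 = 66.5%, Team Alpha 519/936 = 55.4% → Team Gamma
P0: Team Gamma 950/2310 = 41.1%, Team Alpha 388/1292 = 30.0% → Team Gamma
P3: Team Gamma 63/69 = 91.3%, Team Alpha 229/274 = 83.6% → Team Gamma
Overall: Team Gamma 1444/3075 = 47.0%, Team Alpha 1299/2858 = 45.5% → Team Gamma
Team Gamma wins overall and in every ticket group — no reversal.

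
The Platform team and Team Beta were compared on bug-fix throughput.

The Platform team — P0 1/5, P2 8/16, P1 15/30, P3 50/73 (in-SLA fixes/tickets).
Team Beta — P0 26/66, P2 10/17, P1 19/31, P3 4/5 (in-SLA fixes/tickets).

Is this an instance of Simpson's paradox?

P0: the Platform team 1/5 = 20.0%, Team Beta 26/66 = 39.4% → Team Beta
P2: the Platform team 8/16 = 50.0%, Team Beta 10/17 = 58.8% → Team Beta
P1: the Platform team 15/30 = 50.0%, Team Beta 19/31 = 61.3% → Team Beta
P3: the Platform team 50/73 = 68.5%, Team Beta 4/5 = 80.0% → Team Beta
Overall: the Platform team 74/124 = 59.7%, Team Beta 59/119 = 49.6% → the Platform team
Team Beta wins each ticket group but the Platform team wins overall — the comparison reverses. Team Beta's tickets skew toward P0, which has a lower base rate.

Yes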